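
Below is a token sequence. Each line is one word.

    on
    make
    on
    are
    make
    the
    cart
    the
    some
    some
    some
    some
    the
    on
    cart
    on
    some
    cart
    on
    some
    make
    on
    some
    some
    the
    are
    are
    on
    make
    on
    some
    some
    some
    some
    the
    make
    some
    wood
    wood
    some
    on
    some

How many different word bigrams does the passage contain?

25

42 tokens → 41 bigram windows in total.
Repeated bigrams (each contributes count−1 duplicates):
  some some: 7
  on some: 5
  make on: 3
  some the: 3
  cart on: 2
  on make: 2
16 duplicate windows → 41 − 16 = 25 distinct.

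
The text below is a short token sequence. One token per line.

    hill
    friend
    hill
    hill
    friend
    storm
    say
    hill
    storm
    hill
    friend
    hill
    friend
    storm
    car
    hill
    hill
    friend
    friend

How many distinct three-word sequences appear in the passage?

14

19 tokens → 17 trigram windows in total.
Repeated trigrams (each contributes count−1 duplicates):
  hill friend hill: 2
  hill friend storm: 2
  hill hill friend: 2
3 duplicate windows → 17 − 3 = 14 distinct.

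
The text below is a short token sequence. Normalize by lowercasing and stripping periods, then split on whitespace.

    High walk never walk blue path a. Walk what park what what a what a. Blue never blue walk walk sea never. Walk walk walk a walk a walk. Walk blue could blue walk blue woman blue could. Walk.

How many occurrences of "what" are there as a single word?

4

Scanning the 39 tokens for "what":
  position 9: what
  position 11: what
  position 12: what
  position 14: what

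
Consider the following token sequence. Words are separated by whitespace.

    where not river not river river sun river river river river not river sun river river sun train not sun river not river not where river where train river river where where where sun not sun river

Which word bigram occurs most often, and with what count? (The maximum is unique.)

Bigram frequencies (highest first):
  river river: 6
  not river: 4
  river not: 4
  sun river: 4
  river sun: 3
  not sun: 2
  … (11 more, each ≤ 2)

"river river", 6 times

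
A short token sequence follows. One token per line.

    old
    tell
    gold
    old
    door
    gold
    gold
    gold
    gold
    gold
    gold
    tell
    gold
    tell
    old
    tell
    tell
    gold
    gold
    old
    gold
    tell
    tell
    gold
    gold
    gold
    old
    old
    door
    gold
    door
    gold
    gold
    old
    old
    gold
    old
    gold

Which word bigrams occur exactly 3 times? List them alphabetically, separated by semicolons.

Bigram counts meeting the condition (exactly 3 times):
  door gold: 3
  gold tell: 3
  old gold: 3

door gold; gold tell; old gold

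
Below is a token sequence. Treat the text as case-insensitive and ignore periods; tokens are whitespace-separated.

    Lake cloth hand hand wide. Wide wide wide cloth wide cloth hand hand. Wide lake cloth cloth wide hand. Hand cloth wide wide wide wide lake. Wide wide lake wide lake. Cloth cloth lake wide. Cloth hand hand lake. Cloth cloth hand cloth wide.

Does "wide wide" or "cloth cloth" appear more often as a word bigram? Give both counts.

"wide wide" (7 vs 3)

"wide wide": 7 occurrences
"cloth cloth": 3 occurrences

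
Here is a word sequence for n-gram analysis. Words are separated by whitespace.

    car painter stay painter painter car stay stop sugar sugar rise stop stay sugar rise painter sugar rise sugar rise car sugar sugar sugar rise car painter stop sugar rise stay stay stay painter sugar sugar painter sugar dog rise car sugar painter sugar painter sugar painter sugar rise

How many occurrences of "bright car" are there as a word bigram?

Scanning the 48 overlapping bigram windows for "bright car":
  (none found)

0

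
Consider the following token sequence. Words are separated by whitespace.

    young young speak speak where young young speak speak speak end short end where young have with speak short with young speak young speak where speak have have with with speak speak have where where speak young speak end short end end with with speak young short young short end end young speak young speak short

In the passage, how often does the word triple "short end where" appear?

1

Scanning the 54 overlapping trigram windows for "short end where":
  position 12–14: short end where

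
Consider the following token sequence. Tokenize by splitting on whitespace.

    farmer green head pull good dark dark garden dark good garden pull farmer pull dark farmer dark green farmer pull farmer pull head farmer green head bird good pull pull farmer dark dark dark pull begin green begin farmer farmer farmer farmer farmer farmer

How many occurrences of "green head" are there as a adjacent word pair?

Scanning the 43 overlapping bigram windows for "green head":
  position 2–3: green head
  position 25–26: green head

2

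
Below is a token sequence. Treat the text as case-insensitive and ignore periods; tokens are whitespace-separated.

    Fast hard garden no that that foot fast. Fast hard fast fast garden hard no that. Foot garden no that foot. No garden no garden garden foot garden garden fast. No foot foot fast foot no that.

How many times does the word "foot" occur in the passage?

7

Scanning the 37 tokens for "foot":
  position 7: foot
  position 17: foot
  position 21: foot
  position 27: foot
  position 32: foot
  position 33: foot
  position 35: foot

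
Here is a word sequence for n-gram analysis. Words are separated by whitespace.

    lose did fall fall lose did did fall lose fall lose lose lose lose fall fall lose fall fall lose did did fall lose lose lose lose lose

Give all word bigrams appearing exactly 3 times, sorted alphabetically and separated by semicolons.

did fall; fall fall; lose did; lose fall

Bigram counts meeting the condition (exactly 3 times):
  did fall: 3
  fall fall: 3
  lose did: 3
  lose fall: 3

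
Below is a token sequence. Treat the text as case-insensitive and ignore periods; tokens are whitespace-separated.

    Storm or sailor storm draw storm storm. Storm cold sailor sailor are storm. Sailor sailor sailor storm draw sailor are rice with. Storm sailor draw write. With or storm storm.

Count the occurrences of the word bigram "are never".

0

Scanning the 29 overlapping bigram windows for "are never":
  (none found)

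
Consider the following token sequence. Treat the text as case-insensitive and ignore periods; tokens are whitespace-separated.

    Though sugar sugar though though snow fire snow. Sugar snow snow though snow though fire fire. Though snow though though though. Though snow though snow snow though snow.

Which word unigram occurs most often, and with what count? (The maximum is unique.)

"though", 12 times

Unigram frequencies (highest first):
  though: 12
  snow: 10
  sugar: 3
  fire: 3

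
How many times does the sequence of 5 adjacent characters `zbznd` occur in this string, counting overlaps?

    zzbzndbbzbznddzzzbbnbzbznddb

3

Sliding a length-5 window over the 28 characters (24 positions):
  position 2–6: zbznd
  position 9–13: zbznd
  position 22–26: zbznd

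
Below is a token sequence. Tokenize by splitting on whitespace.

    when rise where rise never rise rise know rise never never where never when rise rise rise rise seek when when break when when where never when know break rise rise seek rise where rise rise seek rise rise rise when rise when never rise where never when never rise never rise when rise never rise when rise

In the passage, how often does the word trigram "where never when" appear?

3

Scanning the 56 overlapping trigram windows for "where never when":
  position 12–14: where never when
  position 25–27: where never when
  position 46–48: where never when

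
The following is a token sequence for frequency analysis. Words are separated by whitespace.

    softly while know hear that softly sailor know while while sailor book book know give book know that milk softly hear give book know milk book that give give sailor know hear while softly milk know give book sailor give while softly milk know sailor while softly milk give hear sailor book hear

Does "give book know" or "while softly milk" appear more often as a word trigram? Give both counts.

"while softly milk" (3 vs 2)

"give book know": 2 occurrences
"while softly milk": 3 occurrences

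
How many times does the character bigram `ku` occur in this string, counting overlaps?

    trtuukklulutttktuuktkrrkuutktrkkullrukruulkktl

Sliding a length-2 window over the 46 characters (45 positions):
  position 24–25: ku
  position 32–33: ku

2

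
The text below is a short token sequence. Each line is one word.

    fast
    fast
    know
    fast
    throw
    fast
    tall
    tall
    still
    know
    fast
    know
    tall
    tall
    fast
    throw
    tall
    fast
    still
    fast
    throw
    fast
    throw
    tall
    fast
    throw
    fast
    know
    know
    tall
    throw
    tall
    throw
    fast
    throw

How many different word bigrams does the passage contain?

35 tokens → 34 bigram windows in total.
Repeated bigrams (each contributes count−1 duplicates):
  fast throw: 6
  throw fast: 4
  fast know: 3
  tall fast: 3
  throw tall: 3
  know fast: 2
  know tall: 2
  tall tall: 2
  … (1 more repeated)
18 duplicate windows → 34 − 18 = 16 distinct.

16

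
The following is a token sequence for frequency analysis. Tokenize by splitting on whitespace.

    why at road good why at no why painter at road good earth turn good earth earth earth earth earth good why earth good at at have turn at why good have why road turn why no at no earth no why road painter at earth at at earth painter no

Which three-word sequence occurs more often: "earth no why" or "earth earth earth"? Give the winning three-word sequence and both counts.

"earth earth earth" (3 vs 1)

"earth no why": 1 occurrence
"earth earth earth": 3 occurrences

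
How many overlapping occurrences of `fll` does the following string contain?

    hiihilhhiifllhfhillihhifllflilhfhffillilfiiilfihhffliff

2

Sliding a length-3 window over the 55 characters (53 positions):
  position 11–13: fll
  position 24–26: fll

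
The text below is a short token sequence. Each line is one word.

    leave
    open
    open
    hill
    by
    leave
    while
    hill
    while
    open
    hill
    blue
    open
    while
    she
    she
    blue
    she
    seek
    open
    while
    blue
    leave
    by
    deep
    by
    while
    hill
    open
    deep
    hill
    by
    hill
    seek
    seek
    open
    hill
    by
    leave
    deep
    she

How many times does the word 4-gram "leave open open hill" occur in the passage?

Scanning the 38 overlapping 4-gram windows for "leave open open hill":
  position 1–4: leave open open hill

1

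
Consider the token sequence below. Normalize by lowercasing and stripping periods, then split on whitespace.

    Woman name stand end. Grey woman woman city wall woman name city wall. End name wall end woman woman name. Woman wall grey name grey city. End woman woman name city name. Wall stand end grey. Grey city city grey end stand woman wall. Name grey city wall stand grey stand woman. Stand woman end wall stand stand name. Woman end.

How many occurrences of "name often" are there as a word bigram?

0

Scanning the 60 overlapping bigram windows for "name often":
  (none found)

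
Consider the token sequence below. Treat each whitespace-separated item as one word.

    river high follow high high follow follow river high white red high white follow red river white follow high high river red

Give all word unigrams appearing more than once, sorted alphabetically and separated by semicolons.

Unigram counts meeting the condition (more than once):
  follow: 5
  high: 7
  red: 3
  river: 4
  white: 3

follow; high; red; river; white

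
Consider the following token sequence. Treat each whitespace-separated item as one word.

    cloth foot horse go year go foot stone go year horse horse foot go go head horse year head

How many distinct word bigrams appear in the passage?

17

19 tokens → 18 bigram windows in total.
Repeated bigrams (each contributes count−1 duplicates):
  go year: 2
1 duplicate windows → 18 − 1 = 17 distinct.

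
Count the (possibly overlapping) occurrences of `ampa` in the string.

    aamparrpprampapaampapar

3

Sliding a length-4 window over the 23 characters (20 positions):
  position 2–5: ampa
  position 11–14: ampa
  position 17–20: ampa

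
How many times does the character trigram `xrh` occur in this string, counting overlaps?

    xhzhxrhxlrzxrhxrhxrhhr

Sliding a length-3 window over the 22 characters (20 positions):
  position 5–7: xrh
  position 12–14: xrh
  position 15–17: xrh
  position 18–20: xrh

4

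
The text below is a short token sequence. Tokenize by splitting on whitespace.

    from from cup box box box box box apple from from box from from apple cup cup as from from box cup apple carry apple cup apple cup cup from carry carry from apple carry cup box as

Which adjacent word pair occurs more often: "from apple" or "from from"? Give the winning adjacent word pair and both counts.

"from apple": 2 occurrences
"from from": 4 occurrences

"from from" (4 vs 2)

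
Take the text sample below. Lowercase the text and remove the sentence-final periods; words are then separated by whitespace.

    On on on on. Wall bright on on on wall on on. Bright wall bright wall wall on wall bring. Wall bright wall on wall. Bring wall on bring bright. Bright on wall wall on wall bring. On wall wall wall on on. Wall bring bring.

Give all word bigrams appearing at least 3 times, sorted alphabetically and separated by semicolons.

Bigram counts meeting the condition (at least 3 times):
  bright wall: 3
  on on: 7
  on wall: 8
  wall bright: 3
  wall bring: 4
  wall on: 6
  wall wall: 4

bright wall; on on; on wall; wall bright; wall bring; wall on; wall wall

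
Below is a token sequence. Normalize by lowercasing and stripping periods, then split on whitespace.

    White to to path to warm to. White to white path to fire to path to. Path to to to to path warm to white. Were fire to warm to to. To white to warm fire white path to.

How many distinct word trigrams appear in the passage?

39 tokens → 37 trigram windows in total.
Repeated trigrams (each contributes count−1 duplicates):
  to path to: 3
  to to to: 3
  to to path: 2
  to warm to: 2
  to white to: 2
  warm to white: 2
  white path to: 2
9 duplicate windows → 37 − 9 = 28 distinct.

28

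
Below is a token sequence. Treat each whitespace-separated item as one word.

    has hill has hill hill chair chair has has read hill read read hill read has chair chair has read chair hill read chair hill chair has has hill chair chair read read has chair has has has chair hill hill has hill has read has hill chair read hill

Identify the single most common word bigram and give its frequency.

Bigram frequencies (highest first):
  has hill: 5
  hill chair: 4
  chair has: 4
  has has: 4
  hill has: 3
  chair chair: 3
  … (10 more, each ≤ 3)

"has hill", 5 times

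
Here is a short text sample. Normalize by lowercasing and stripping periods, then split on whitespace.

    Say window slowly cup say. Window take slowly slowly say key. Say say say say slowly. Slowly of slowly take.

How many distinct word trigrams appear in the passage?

20 tokens → 18 trigram windows in total.
Repeated trigrams (each contributes count−1 duplicates):
  say say say: 2
1 duplicate windows → 18 − 1 = 17 distinct.

17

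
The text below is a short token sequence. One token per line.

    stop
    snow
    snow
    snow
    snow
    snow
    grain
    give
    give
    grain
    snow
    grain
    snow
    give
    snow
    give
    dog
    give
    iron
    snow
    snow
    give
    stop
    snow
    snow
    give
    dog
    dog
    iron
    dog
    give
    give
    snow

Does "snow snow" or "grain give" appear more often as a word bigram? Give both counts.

"snow snow" (6 vs 1)

"snow snow": 6 occurrences
"grain give": 1 occurrence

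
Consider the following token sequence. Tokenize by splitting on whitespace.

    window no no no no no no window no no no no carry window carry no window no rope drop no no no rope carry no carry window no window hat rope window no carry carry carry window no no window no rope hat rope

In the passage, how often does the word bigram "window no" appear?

7

Scanning the 44 overlapping bigram windows for "window no":
  position 1–2: window no
  position 8–9: window no
  position 17–18: window no
  position 28–29: window no
  position 33–34: window no
  position 38–39: window no
  position 41–42: window no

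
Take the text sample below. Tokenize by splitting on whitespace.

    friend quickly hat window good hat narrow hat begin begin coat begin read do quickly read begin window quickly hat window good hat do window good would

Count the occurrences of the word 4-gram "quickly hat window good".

2

Scanning the 24 overlapping 4-gram windows for "quickly hat window good":
  position 2–5: quickly hat window good
  position 19–22: quickly hat window good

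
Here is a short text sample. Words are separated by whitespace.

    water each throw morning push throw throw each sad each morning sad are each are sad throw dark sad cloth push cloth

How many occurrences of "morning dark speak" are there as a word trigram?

0

Scanning the 20 overlapping trigram windows for "morning dark speak":
  (none found)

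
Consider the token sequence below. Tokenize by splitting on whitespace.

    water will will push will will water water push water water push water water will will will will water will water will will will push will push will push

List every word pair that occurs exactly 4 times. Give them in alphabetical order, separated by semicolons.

Bigram counts meeting the condition (exactly 4 times):
  water will: 4
  will push: 4

water will; will push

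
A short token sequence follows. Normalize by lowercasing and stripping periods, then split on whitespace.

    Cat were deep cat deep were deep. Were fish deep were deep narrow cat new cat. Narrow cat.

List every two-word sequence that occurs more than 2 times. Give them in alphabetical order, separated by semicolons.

deep were; were deep

Bigram counts meeting the condition (more than 2 times):
  deep were: 3
  were deep: 3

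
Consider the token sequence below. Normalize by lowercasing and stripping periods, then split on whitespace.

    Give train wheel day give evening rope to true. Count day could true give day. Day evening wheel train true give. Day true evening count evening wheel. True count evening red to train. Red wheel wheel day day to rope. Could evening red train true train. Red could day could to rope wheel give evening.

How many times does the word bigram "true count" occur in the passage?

Scanning the 54 overlapping bigram windows for "true count":
  position 9–10: true count
  position 28–29: true count

2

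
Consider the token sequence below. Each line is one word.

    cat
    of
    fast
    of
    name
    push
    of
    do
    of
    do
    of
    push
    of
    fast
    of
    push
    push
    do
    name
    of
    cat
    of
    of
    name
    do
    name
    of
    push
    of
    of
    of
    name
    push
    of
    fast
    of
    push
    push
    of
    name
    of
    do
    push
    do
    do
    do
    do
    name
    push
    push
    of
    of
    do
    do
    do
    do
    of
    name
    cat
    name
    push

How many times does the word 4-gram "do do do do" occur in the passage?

2

Scanning the 58 overlapping 4-gram windows for "do do do do":
  position 44–47: do do do do
  position 53–56: do do do do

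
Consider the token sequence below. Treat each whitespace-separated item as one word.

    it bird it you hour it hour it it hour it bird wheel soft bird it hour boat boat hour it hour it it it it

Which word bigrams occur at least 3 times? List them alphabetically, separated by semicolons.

hour it; it hour; it it

Bigram counts meeting the condition (at least 3 times):
  hour it: 5
  it hour: 4
  it it: 4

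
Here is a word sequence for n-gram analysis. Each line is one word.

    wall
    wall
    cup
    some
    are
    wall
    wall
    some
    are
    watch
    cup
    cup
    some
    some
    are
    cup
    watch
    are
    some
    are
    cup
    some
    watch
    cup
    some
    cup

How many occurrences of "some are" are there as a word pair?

Scanning the 25 overlapping bigram windows for "some are":
  position 4–5: some are
  position 8–9: some are
  position 14–15: some are
  position 19–20: some are

4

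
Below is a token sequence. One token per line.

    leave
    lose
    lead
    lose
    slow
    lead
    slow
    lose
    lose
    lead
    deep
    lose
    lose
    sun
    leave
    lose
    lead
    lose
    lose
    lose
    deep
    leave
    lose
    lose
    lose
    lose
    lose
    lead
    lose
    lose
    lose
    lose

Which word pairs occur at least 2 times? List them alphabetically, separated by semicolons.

Bigram counts meeting the condition (at least 2 times):
  lead lose: 3
  leave lose: 3
  lose lead: 4
  lose lose: 11

lead lose; leave lose; lose lead; lose lose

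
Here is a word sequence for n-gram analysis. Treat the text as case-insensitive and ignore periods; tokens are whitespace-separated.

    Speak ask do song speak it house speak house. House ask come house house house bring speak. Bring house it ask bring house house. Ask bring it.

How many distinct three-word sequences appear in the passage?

27 tokens → 25 trigram windows in total.
Repeated trigrams (each contributes count−1 duplicates):
  house house ask: 2
1 duplicate windows → 25 − 1 = 24 distinct.

24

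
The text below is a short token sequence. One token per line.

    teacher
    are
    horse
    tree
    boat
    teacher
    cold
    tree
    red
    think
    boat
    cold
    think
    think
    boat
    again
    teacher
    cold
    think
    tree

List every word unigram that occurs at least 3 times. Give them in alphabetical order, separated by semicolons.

Unigram counts meeting the condition (at least 3 times):
  boat: 3
  cold: 3
  teacher: 3
  think: 4
  tree: 3

boat; cold; teacher; think; tree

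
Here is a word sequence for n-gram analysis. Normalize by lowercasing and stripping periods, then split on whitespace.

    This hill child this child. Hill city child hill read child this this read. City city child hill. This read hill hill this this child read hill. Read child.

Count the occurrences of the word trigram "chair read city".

0

Scanning the 27 overlapping trigram windows for "chair read city":
  (none found)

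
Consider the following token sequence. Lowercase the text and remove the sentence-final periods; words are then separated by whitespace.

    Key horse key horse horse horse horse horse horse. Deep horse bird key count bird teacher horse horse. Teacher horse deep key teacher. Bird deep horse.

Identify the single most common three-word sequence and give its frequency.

Trigram frequencies (highest first):
  horse horse horse: 4
  key horse key: 1
  horse key horse: 1
  key horse horse: 1
  horse horse deep: 1
  horse deep horse: 1
  … (15 more, each ≤ 1)

"horse horse horse", 4 times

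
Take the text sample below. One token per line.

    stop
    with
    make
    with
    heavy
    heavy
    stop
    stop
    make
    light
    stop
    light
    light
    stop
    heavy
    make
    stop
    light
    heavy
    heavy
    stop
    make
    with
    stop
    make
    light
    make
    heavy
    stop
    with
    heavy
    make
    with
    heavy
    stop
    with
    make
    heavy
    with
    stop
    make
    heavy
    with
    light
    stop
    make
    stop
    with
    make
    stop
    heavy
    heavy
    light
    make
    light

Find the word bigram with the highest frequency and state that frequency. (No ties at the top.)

"stop make", 5 times

Bigram frequencies (highest first):
  stop make: 5
  stop with: 4
  heavy stop: 4
  with make: 3
  make with: 3
  with heavy: 3
  … (16 more, each ≤ 3)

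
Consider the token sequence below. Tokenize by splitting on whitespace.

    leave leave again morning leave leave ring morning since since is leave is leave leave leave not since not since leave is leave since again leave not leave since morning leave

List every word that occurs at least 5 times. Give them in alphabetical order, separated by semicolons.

leave; since

Unigram counts meeting the condition (at least 5 times):
  leave: 13
  since: 6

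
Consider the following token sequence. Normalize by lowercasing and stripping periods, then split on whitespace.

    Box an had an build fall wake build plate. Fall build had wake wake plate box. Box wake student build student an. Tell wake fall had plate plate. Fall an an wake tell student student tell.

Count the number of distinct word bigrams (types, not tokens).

34

36 tokens → 35 bigram windows in total.
Repeated bigrams (each contributes count−1 duplicates):
  plate fall: 2
1 duplicate windows → 35 − 1 = 34 distinct.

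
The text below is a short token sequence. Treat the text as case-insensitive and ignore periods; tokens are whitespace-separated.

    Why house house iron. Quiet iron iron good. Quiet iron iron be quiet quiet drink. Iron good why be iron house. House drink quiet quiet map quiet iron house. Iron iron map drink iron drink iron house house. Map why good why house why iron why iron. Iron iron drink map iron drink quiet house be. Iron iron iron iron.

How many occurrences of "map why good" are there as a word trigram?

1

Scanning the 58 overlapping trigram windows for "map why good":
  position 39–41: map why good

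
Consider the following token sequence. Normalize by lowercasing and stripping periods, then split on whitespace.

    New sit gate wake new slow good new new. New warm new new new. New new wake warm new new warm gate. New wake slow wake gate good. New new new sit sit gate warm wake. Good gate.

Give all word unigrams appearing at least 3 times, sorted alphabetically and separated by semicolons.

gate; good; new; sit; wake; warm

Unigram counts meeting the condition (at least 3 times):
  gate: 5
  good: 3
  new: 16
  sit: 3
  wake: 5
  warm: 4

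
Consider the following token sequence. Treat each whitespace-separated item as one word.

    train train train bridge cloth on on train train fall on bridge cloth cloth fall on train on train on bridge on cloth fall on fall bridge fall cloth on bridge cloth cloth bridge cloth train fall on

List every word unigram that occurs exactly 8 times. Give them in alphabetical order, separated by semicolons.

cloth; train

Unigram counts meeting the condition (exactly 8 times):
  cloth: 8
  train: 8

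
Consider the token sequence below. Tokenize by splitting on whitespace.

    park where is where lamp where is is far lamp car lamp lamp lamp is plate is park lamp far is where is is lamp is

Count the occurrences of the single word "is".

Scanning the 26 tokens for "is":
  position 3: is
  position 7: is
  position 8: is
  position 15: is
  position 17: is
  position 21: is
  position 23: is
  position 24: is
  position 26: is

9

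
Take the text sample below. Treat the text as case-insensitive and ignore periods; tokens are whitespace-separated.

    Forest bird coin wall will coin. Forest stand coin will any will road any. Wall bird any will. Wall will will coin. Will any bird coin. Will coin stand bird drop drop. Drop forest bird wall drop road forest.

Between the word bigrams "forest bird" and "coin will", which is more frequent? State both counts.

"coin will" (3 vs 2)

"forest bird": 2 occurrences
"coin will": 3 occurrences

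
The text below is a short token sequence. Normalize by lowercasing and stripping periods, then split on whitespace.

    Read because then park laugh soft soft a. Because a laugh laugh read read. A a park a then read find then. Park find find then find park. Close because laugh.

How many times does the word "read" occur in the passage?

4

Scanning the 31 tokens for "read":
  position 1: read
  position 13: read
  position 14: read
  position 20: read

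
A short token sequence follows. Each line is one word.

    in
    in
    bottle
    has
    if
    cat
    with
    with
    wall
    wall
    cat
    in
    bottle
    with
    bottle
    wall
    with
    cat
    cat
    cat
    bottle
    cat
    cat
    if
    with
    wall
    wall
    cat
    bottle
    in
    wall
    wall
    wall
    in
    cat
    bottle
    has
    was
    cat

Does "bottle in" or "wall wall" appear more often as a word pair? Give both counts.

"bottle in": 1 occurrence
"wall wall": 4 occurrences

"wall wall" (4 vs 1)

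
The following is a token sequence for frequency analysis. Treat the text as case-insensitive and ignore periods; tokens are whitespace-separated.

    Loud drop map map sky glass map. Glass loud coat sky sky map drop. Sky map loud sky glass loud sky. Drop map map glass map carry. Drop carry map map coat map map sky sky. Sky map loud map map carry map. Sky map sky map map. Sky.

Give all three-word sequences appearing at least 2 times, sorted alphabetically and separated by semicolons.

drop map map; map map sky; map sky map; sky map loud; sky sky map

Trigram counts meeting the condition (at least 2 times):
  drop map map: 2
  map map sky: 3
  map sky map: 2
  sky map loud: 2
  sky sky map: 2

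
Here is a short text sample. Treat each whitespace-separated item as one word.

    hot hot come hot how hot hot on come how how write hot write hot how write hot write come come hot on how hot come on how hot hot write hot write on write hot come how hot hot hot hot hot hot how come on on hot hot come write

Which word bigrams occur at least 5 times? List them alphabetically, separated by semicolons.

hot hot; write hot

Bigram counts meeting the condition (at least 5 times):
  hot hot: 9
  write hot: 5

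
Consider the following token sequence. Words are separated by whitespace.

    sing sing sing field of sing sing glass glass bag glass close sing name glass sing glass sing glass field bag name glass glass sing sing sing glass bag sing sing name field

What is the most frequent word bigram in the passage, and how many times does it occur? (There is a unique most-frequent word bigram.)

"sing sing", 6 times

Bigram frequencies (highest first):
  sing sing: 6
  sing glass: 4
  glass sing: 3
  glass glass: 2
  glass bag: 2
  sing name: 2
  … (12 more, each ≤ 2)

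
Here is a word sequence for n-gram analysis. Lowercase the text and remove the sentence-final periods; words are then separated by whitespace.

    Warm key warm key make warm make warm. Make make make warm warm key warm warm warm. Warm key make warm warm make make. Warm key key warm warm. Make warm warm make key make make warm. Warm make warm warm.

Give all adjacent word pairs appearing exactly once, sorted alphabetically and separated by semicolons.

key key; make key

Bigram counts meeting the condition (exactly once):
  key key: 1
  make key: 1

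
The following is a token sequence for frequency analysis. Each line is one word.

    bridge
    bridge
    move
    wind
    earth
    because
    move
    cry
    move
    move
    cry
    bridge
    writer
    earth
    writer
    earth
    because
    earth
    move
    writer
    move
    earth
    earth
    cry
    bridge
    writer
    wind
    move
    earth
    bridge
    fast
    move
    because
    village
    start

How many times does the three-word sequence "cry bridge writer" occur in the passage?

Scanning the 33 overlapping trigram windows for "cry bridge writer":
  position 11–13: cry bridge writer
  position 24–26: cry bridge writer

2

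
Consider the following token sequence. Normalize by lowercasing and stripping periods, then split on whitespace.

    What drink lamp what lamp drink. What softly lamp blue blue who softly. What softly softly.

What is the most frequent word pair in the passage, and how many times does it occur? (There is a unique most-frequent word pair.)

Bigram frequencies (highest first):
  what softly: 2
  what drink: 1
  drink lamp: 1
  lamp what: 1
  what lamp: 1
  lamp drink: 1
  … (8 more, each ≤ 1)

"what softly", 2 times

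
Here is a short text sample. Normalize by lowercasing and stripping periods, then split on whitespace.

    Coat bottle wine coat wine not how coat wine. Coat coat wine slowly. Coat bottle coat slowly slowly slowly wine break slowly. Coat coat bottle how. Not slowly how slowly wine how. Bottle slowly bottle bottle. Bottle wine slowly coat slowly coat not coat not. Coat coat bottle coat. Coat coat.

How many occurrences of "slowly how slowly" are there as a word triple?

Scanning the 49 overlapping trigram windows for "slowly how slowly":
  position 28–30: slowly how slowly

1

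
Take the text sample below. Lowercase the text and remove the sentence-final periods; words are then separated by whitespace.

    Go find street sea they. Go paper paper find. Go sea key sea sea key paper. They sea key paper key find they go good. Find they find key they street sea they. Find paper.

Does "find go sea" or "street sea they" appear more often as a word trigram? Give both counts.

"street sea they" (2 vs 1)

"find go sea": 1 occurrence
"street sea they": 2 occurrences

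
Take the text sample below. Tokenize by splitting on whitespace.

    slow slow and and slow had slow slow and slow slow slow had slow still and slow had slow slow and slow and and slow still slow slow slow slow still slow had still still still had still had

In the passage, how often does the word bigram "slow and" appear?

4

Scanning the 38 overlapping bigram windows for "slow and":
  position 2–3: slow and
  position 8–9: slow and
  position 20–21: slow and
  position 22–23: slow and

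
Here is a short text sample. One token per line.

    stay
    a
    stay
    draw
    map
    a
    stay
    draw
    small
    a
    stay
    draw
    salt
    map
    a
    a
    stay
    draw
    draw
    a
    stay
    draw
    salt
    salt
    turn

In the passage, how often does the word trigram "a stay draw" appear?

5

Scanning the 23 overlapping trigram windows for "a stay draw":
  position 2–4: a stay draw
  position 6–8: a stay draw
  position 10–12: a stay draw
  position 16–18: a stay draw
  position 20–22: a stay draw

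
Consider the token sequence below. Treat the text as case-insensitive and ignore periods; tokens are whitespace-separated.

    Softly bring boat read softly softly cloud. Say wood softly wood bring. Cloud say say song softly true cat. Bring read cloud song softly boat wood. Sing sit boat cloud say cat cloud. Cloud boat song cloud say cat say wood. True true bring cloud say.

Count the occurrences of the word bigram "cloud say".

5

Scanning the 45 overlapping bigram windows for "cloud say":
  position 7–8: cloud say
  position 13–14: cloud say
  position 30–31: cloud say
  position 37–38: cloud say
  position 45–46: cloud say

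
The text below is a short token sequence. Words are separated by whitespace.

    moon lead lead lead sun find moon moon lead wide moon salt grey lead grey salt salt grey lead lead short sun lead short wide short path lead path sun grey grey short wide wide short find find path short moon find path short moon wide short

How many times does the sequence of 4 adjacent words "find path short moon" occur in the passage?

2

Scanning the 44 overlapping 4-gram windows for "find path short moon":
  position 38–41: find path short moon
  position 42–45: find path short moon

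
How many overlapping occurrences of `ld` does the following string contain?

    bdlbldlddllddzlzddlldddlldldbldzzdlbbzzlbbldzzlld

Sliding a length-2 window over the 49 characters (48 positions):
  position 5–6: ld
  position 7–8: ld
  position 11–12: ld
  position 20–21: ld
  position 25–26: ld
  position 27–28: ld
  position 30–31: ld
  position 43–44: ld
  position 48–49: ld

9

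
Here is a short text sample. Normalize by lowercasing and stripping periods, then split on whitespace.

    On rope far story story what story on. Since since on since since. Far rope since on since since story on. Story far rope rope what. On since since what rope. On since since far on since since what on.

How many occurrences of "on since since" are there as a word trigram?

6

Scanning the 38 overlapping trigram windows for "on since since":
  position 8–10: on since since
  position 11–13: on since since
  position 17–19: on since since
  position 27–29: on since since
  position 32–34: on since since
  position 36–38: on since since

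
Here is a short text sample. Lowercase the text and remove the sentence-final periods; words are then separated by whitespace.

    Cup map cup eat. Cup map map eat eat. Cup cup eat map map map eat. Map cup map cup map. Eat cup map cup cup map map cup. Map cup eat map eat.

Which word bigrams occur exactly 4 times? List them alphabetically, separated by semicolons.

Bigram counts meeting the condition (exactly 4 times):
  map eat: 4
  map map: 4

map eat; map map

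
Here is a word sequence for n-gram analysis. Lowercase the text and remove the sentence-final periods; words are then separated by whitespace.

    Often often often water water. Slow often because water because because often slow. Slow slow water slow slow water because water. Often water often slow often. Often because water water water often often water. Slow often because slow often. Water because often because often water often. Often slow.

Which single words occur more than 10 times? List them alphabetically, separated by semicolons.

often; water

Unigram counts meeting the condition (more than 10 times):
  often: 17
  water: 13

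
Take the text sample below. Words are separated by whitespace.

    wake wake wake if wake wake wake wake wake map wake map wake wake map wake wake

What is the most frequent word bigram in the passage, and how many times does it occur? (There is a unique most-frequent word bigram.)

Bigram frequencies (highest first):
  wake wake: 8
  wake map: 3
  map wake: 3
  wake if: 1
  if wake: 1

"wake wake", 8 times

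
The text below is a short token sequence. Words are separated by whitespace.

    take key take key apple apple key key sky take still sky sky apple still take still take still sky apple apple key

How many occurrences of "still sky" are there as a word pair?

2

Scanning the 22 overlapping bigram windows for "still sky":
  position 11–12: still sky
  position 19–20: still sky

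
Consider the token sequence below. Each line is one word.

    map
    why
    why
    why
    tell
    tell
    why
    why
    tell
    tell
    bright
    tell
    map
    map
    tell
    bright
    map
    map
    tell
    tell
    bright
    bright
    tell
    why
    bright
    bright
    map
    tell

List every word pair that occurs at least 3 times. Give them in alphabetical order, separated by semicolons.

map tell; tell bright; tell tell; why why

Bigram counts meeting the condition (at least 3 times):
  map tell: 3
  tell bright: 3
  tell tell: 3
  why why: 3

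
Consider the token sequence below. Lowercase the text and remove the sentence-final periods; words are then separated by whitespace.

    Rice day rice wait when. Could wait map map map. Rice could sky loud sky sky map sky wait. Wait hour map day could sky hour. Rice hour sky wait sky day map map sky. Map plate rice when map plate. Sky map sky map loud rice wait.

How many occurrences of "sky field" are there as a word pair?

Scanning the 47 overlapping bigram windows for "sky field":
  (none found)

0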